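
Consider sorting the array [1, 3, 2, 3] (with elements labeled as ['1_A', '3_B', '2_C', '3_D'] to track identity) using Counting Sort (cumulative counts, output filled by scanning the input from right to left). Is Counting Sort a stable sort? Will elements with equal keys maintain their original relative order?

Trace Counting Sort on the labeled array (the key is the number; the letter only tracks identity):
  Counts for values 0..3: [0, 1, 1, 2]
  Cumulative counts: [0, 1, 2, 4]
  Scan right to left: place 3_D at output index 3
  Scan right to left: place 2_C at output index 1
  Scan right to left: place 3_B at output index 2
  Scan right to left: place 1_A at output index 0
  Output: [1_A, 2_C, 3_B, 3_D]
Equal keys:
  value 3: originally 3_B, 3_D; after sorting 3_B, 3_D -> order preserved
All equal keys kept their original relative order. Counting Sort is stable: scanning the input right to left with decreasing cumulative counts places later duplicates at later output positions.
Answer: Stable


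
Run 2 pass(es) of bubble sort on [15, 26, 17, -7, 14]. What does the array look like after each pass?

After pass 1: [15, 17, -7, 14, 26] (3 swaps)
After pass 2: [15, -7, 14, 17, 26] (2 swaps)
Total swaps: 5


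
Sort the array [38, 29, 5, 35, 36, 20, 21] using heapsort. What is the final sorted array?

Build heap: [38, 36, 21, 35, 29, 20, 5]
Extract 38: [36, 35, 21, 5, 29, 20, 38]
Extract 36: [35, 29, 21, 5, 20, 36, 38]
Extract 35: [29, 20, 21, 5, 35, 36, 38]
Extract 29: [21, 20, 5, 29, 35, 36, 38]
Extract 21: [20, 5, 21, 29, 35, 36, 38]
Extract 20: [5, 20, 21, 29, 35, 36, 38]


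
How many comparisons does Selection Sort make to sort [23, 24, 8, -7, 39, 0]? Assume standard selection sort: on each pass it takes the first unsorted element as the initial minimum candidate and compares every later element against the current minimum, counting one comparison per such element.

Pass 1: scan indices 1..5 for the minimum = 5 comparison(s); min is -7, place at index 0 -> [-7, 24, 8, 23, 39, 0]
Pass 2: scan indices 2..5 for the minimum = 4 comparison(s); min is 0, place at index 1 -> [-7, 0, 8, 23, 39, 24]
Pass 3: scan indices 3..5 for the minimum = 3 comparison(s); min is 8, place at index 2 -> [-7, 0, 8, 23, 39, 24]
Pass 4: scan indices 4..5 for the minimum = 2 comparison(s); min is 23, place at index 3 -> [-7, 0, 8, 23, 39, 24]
Pass 5: scan indices 5..5 for the minimum = 1 comparison(s); min is 24, place at index 4 -> [-7, 0, 8, 23, 24, 39]
Selection sort always scans the whole unsorted suffix, so the count is (n-1) + (n-2) + ... + 1 = n(n-1)/2 = 6*5/2 = 15 regardless of the input order.
Total comparisons: 5 + 4 + 3 + 2 + 1 = 15


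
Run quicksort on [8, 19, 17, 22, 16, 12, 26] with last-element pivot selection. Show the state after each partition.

Partition 1: pivot=26 at index 6 -> [8, 19, 17, 22, 16, 12, 26]
Partition 2: pivot=12 at index 1 -> [8, 12, 17, 22, 16, 19, 26]
Partition 3: pivot=19 at index 4 -> [8, 12, 17, 16, 19, 22, 26]
Partition 4: pivot=16 at index 2 -> [8, 12, 16, 17, 19, 22, 26]


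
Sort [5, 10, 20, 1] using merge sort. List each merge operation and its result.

Divide and conquer:
  Merge [5] + [10] -> [5, 10]
  Merge [20] + [1] -> [1, 20]
  Merge [5, 10] + [1, 20] -> [1, 5, 10, 20]


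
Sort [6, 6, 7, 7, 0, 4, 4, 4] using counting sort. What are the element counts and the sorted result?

Count array: [1, 0, 0, 0, 3, 0, 2, 2]
(count[i] = number of elements equal to i)
Cumulative count: [1, 1, 1, 1, 4, 4, 6, 8]
Sorted: [0, 4, 4, 4, 6, 6, 7, 7]


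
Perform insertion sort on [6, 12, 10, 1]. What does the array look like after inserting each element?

First element 6 is already 'sorted'
Insert 12: shifted 0 elements -> [6, 12, 10, 1]
Insert 10: shifted 1 elements -> [6, 10, 12, 1]
Insert 1: shifted 3 elements -> [1, 6, 10, 12]


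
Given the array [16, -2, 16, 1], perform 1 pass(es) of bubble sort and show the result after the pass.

After pass 1: [-2, 16, 1, 16] (2 swaps)
Total swaps: 2


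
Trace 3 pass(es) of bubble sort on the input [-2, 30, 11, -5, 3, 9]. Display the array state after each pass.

After pass 1: [-2, 11, -5, 3, 9, 30] (4 swaps)
After pass 2: [-2, -5, 3, 9, 11, 30] (3 swaps)
After pass 3: [-5, -2, 3, 9, 11, 30] (1 swaps)
Total swaps: 8


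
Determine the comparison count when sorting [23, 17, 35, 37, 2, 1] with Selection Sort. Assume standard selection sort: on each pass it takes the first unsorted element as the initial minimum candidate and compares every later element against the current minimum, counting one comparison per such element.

Pass 1: scan indices 1..5 for the minimum = 5 comparison(s); min is 1, place at index 0 -> [1, 17, 35, 37, 2, 23]
Pass 2: scan indices 2..5 for the minimum = 4 comparison(s); min is 2, place at index 1 -> [1, 2, 35, 37, 17, 23]
Pass 3: scan indices 3..5 for the minimum = 3 comparison(s); min is 17, place at index 2 -> [1, 2, 17, 37, 35, 23]
Pass 4: scan indices 4..5 for the minimum = 2 comparison(s); min is 23, place at index 3 -> [1, 2, 17, 23, 35, 37]
Pass 5: scan indices 5..5 for the minimum = 1 comparison(s); min is 35, place at index 4 -> [1, 2, 17, 23, 35, 37]
Selection sort always scans the whole unsorted suffix, so the count is (n-1) + (n-2) + ... + 1 = n(n-1)/2 = 6*5/2 = 15 regardless of the input order.
Total comparisons: 5 + 4 + 3 + 2 + 1 = 15


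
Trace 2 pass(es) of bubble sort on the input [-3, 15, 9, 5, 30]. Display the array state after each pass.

After pass 1: [-3, 9, 5, 15, 30] (2 swaps)
After pass 2: [-3, 5, 9, 15, 30] (1 swaps)
Total swaps: 3


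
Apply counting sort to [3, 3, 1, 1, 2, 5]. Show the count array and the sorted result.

Count array: [0, 2, 1, 2, 0, 1]
(count[i] = number of elements equal to i)
Cumulative count: [0, 2, 3, 5, 5, 6]
Sorted: [1, 1, 2, 3, 3, 5]


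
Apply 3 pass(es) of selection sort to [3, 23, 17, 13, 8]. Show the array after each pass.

Pass 1: Select minimum 3 at index 0, swap -> [3, 23, 17, 13, 8]
Pass 2: Select minimum 8 at index 4, swap -> [3, 8, 17, 13, 23]
Pass 3: Select minimum 13 at index 3, swap -> [3, 8, 13, 17, 23]


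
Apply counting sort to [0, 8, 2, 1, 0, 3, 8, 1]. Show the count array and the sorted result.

Count array: [2, 2, 1, 1, 0, 0, 0, 0, 2]
(count[i] = number of elements equal to i)
Cumulative count: [2, 4, 5, 6, 6, 6, 6, 6, 8]
Sorted: [0, 0, 1, 1, 2, 3, 8, 8]


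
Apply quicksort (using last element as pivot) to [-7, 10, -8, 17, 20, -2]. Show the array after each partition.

Partition 1: pivot=-2 at index 2 -> [-7, -8, -2, 17, 20, 10]
Partition 2: pivot=-8 at index 0 -> [-8, -7, -2, 17, 20, 10]
Partition 3: pivot=10 at index 3 -> [-8, -7, -2, 10, 20, 17]
Partition 4: pivot=17 at index 4 -> [-8, -7, -2, 10, 17, 20]


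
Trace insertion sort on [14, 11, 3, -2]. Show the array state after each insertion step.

First element 14 is already 'sorted'
Insert 11: shifted 1 elements -> [11, 14, 3, -2]
Insert 3: shifted 2 elements -> [3, 11, 14, -2]
Insert -2: shifted 3 elements -> [-2, 3, 11, 14]


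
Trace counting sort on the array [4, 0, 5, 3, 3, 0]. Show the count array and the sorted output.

Count array: [2, 0, 0, 2, 1, 1]
(count[i] = number of elements equal to i)
Cumulative count: [2, 2, 2, 4, 5, 6]
Sorted: [0, 0, 3, 3, 4, 5]


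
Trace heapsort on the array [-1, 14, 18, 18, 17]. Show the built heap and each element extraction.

Build heap: [18, 17, 18, 14, -1]
Extract 18: [18, 17, -1, 14, 18]
Extract 18: [17, 14, -1, 18, 18]
Extract 17: [14, -1, 17, 18, 18]
Extract 14: [-1, 14, 17, 18, 18]


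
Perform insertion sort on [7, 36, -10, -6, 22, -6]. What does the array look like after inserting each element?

First element 7 is already 'sorted'
Insert 36: shifted 0 elements -> [7, 36, -10, -6, 22, -6]
Insert -10: shifted 2 elements -> [-10, 7, 36, -6, 22, -6]
Insert -6: shifted 2 elements -> [-10, -6, 7, 36, 22, -6]
Insert 22: shifted 1 elements -> [-10, -6, 7, 22, 36, -6]
Insert -6: shifted 3 elements -> [-10, -6, -6, 7, 22, 36]


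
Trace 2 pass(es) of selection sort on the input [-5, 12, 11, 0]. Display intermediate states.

Pass 1: Select minimum -5 at index 0, swap -> [-5, 12, 11, 0]
Pass 2: Select minimum 0 at index 3, swap -> [-5, 0, 11, 12]


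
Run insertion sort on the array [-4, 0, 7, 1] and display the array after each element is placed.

First element -4 is already 'sorted'
Insert 0: shifted 0 elements -> [-4, 0, 7, 1]
Insert 7: shifted 0 elements -> [-4, 0, 7, 1]
Insert 1: shifted 1 elements -> [-4, 0, 1, 7]


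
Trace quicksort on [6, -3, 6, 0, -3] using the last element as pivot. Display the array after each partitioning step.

Partition 1: pivot=-3 at index 1 -> [-3, -3, 6, 0, 6]
Partition 2: pivot=6 at index 4 -> [-3, -3, 6, 0, 6]
Partition 3: pivot=0 at index 2 -> [-3, -3, 0, 6, 6]


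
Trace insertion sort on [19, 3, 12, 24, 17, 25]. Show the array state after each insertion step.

First element 19 is already 'sorted'
Insert 3: shifted 1 elements -> [3, 19, 12, 24, 17, 25]
Insert 12: shifted 1 elements -> [3, 12, 19, 24, 17, 25]
Insert 24: shifted 0 elements -> [3, 12, 19, 24, 17, 25]
Insert 17: shifted 2 elements -> [3, 12, 17, 19, 24, 25]
Insert 25: shifted 0 elements -> [3, 12, 17, 19, 24, 25]


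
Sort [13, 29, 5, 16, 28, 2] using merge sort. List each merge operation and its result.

Divide and conquer:
  Merge [29] + [5] -> [5, 29]
  Merge [13] + [5, 29] -> [5, 13, 29]
  Merge [28] + [2] -> [2, 28]
  Merge [16] + [2, 28] -> [2, 16, 28]
  Merge [5, 13, 29] + [2, 16, 28] -> [2, 5, 13, 16, 28, 29]


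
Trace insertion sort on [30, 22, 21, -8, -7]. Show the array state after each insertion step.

First element 30 is already 'sorted'
Insert 22: shifted 1 elements -> [22, 30, 21, -8, -7]
Insert 21: shifted 2 elements -> [21, 22, 30, -8, -7]
Insert -8: shifted 3 elements -> [-8, 21, 22, 30, -7]
Insert -7: shifted 3 elements -> [-8, -7, 21, 22, 30]


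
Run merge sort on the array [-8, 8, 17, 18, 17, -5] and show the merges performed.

Divide and conquer:
  Merge [8] + [17] -> [8, 17]
  Merge [-8] + [8, 17] -> [-8, 8, 17]
  Merge [17] + [-5] -> [-5, 17]
  Merge [18] + [-5, 17] -> [-5, 17, 18]
  Merge [-8, 8, 17] + [-5, 17, 18] -> [-8, -5, 8, 17, 17, 18]


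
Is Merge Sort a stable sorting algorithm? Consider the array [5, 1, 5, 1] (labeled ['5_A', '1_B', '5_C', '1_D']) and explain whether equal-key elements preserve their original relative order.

Trace Merge Sort on the labeled array (the key is the number; the letter only tracks identity):
  Merge [5_A] + [1_B] -> [1_B, 5_A]
  Merge [5_C] + [1_D] -> [1_D, 5_C]
  Merge [1_B, 5_A] + [1_D, 5_C] -> [1_B, 1_D, 5_A, 5_C]
Final order: [1_B, 1_D, 5_A, 5_C]
Equal keys:
  value 1: originally 1_B, 1_D; after sorting 1_B, 1_D -> order preserved
  value 5: originally 5_A, 5_C; after sorting 5_A, 5_C -> order preserved
All equal keys kept their original relative order. Merge Sort is stable: when the heads of the two halves are equal the merge takes from the left half first.
Answer: Stable


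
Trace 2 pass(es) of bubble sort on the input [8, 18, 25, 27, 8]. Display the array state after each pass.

After pass 1: [8, 18, 25, 8, 27] (1 swaps)
After pass 2: [8, 18, 8, 25, 27] (1 swaps)
Total swaps: 2


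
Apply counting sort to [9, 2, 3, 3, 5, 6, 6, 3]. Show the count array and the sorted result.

Count array: [0, 0, 1, 3, 0, 1, 2, 0, 0, 1]
(count[i] = number of elements equal to i)
Cumulative count: [0, 0, 1, 4, 4, 5, 7, 7, 7, 8]
Sorted: [2, 3, 3, 3, 5, 6, 6, 9]


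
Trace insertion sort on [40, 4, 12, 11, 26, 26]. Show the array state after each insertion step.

First element 40 is already 'sorted'
Insert 4: shifted 1 elements -> [4, 40, 12, 11, 26, 26]
Insert 12: shifted 1 elements -> [4, 12, 40, 11, 26, 26]
Insert 11: shifted 2 elements -> [4, 11, 12, 40, 26, 26]
Insert 26: shifted 1 elements -> [4, 11, 12, 26, 40, 26]
Insert 26: shifted 1 elements -> [4, 11, 12, 26, 26, 40]


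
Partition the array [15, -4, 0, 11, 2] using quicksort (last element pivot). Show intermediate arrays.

Partition 1: pivot=2 at index 2 -> [-4, 0, 2, 11, 15]
Partition 2: pivot=0 at index 1 -> [-4, 0, 2, 11, 15]
Partition 3: pivot=15 at index 4 -> [-4, 0, 2, 11, 15]


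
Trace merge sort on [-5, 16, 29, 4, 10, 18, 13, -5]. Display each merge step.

Divide and conquer:
  Merge [-5] + [16] -> [-5, 16]
  Merge [29] + [4] -> [4, 29]
  Merge [-5, 16] + [4, 29] -> [-5, 4, 16, 29]
  Merge [10] + [18] -> [10, 18]
  Merge [13] + [-5] -> [-5, 13]
  Merge [10, 18] + [-5, 13] -> [-5, 10, 13, 18]
  Merge [-5, 4, 16, 29] + [-5, 10, 13, 18] -> [-5, -5, 4, 10, 13, 16, 18, 29]


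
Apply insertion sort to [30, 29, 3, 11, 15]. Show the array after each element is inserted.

First element 30 is already 'sorted'
Insert 29: shifted 1 elements -> [29, 30, 3, 11, 15]
Insert 3: shifted 2 elements -> [3, 29, 30, 11, 15]
Insert 11: shifted 2 elements -> [3, 11, 29, 30, 15]
Insert 15: shifted 2 elements -> [3, 11, 15, 29, 30]


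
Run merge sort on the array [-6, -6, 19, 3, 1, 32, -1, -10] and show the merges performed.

Divide and conquer:
  Merge [-6] + [-6] -> [-6, -6]
  Merge [19] + [3] -> [3, 19]
  Merge [-6, -6] + [3, 19] -> [-6, -6, 3, 19]
  Merge [1] + [32] -> [1, 32]
  Merge [-1] + [-10] -> [-10, -1]
  Merge [1, 32] + [-10, -1] -> [-10, -1, 1, 32]
  Merge [-6, -6, 3, 19] + [-10, -1, 1, 32] -> [-10, -6, -6, -1, 1, 3, 19, 32]


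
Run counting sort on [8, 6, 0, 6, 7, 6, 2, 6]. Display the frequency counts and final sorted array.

Count array: [1, 0, 1, 0, 0, 0, 4, 1, 1]
(count[i] = number of elements equal to i)
Cumulative count: [1, 1, 2, 2, 2, 2, 6, 7, 8]
Sorted: [0, 2, 6, 6, 6, 6, 7, 8]


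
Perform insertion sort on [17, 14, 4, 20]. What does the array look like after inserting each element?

First element 17 is already 'sorted'
Insert 14: shifted 1 elements -> [14, 17, 4, 20]
Insert 4: shifted 2 elements -> [4, 14, 17, 20]
Insert 20: shifted 0 elements -> [4, 14, 17, 20]


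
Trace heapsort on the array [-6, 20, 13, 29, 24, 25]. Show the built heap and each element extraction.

Build heap: [29, 24, 25, 20, -6, 13]
Extract 29: [25, 24, 13, 20, -6, 29]
Extract 25: [24, 20, 13, -6, 25, 29]
Extract 24: [20, -6, 13, 24, 25, 29]
Extract 20: [13, -6, 20, 24, 25, 29]
Extract 13: [-6, 13, 20, 24, 25, 29]


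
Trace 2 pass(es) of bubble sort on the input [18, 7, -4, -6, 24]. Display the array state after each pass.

After pass 1: [7, -4, -6, 18, 24] (3 swaps)
After pass 2: [-4, -6, 7, 18, 24] (2 swaps)
Total swaps: 5


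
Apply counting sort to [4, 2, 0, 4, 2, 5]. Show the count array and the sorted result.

Count array: [1, 0, 2, 0, 2, 1]
(count[i] = number of elements equal to i)
Cumulative count: [1, 1, 3, 3, 5, 6]
Sorted: [0, 2, 2, 4, 4, 5]


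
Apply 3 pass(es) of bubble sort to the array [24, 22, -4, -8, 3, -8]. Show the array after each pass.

After pass 1: [22, -4, -8, 3, -8, 24] (5 swaps)
After pass 2: [-4, -8, 3, -8, 22, 24] (4 swaps)
After pass 3: [-8, -4, -8, 3, 22, 24] (2 swaps)
Total swaps: 11


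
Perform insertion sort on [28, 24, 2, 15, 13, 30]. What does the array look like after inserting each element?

First element 28 is already 'sorted'
Insert 24: shifted 1 elements -> [24, 28, 2, 15, 13, 30]
Insert 2: shifted 2 elements -> [2, 24, 28, 15, 13, 30]
Insert 15: shifted 2 elements -> [2, 15, 24, 28, 13, 30]
Insert 13: shifted 3 elements -> [2, 13, 15, 24, 28, 30]
Insert 30: shifted 0 elements -> [2, 13, 15, 24, 28, 30]


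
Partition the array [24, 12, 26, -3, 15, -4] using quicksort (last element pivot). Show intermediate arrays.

Partition 1: pivot=-4 at index 0 -> [-4, 12, 26, -3, 15, 24]
Partition 2: pivot=24 at index 4 -> [-4, 12, -3, 15, 24, 26]
Partition 3: pivot=15 at index 3 -> [-4, 12, -3, 15, 24, 26]
Partition 4: pivot=-3 at index 1 -> [-4, -3, 12, 15, 24, 26]


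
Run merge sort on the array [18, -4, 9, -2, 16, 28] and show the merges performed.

Divide and conquer:
  Merge [-4] + [9] -> [-4, 9]
  Merge [18] + [-4, 9] -> [-4, 9, 18]
  Merge [16] + [28] -> [16, 28]
  Merge [-2] + [16, 28] -> [-2, 16, 28]
  Merge [-4, 9, 18] + [-2, 16, 28] -> [-4, -2, 9, 16, 18, 28]


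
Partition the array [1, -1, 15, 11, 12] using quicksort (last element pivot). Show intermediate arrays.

Partition 1: pivot=12 at index 3 -> [1, -1, 11, 12, 15]
Partition 2: pivot=11 at index 2 -> [1, -1, 11, 12, 15]
Partition 3: pivot=-1 at index 0 -> [-1, 1, 11, 12, 15]


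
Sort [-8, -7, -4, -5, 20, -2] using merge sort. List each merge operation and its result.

Divide and conquer:
  Merge [-7] + [-4] -> [-7, -4]
  Merge [-8] + [-7, -4] -> [-8, -7, -4]
  Merge [20] + [-2] -> [-2, 20]
  Merge [-5] + [-2, 20] -> [-5, -2, 20]
  Merge [-8, -7, -4] + [-5, -2, 20] -> [-8, -7, -5, -4, -2, 20]


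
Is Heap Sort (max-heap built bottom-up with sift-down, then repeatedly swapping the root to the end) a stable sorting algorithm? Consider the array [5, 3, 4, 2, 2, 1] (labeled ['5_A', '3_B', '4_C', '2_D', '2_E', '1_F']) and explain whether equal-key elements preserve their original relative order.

Trace Heap Sort on the labeled array (the key is the number; the letter only tracks identity):
  Build max-heap: [5_A, 3_B, 4_C, 2_D, 2_E, 1_F]
  Swap root 5_A to index 5, re-heapify first 5 -> [4_C, 3_B, 1_F, 2_D, 2_E, 5_A]
  Swap root 4_C to index 4, re-heapify first 4 -> [3_B, 2_E, 1_F, 2_D, 4_C, 5_A]
  Swap root 3_B to index 3, re-heapify first 3 -> [2_D, 2_E, 1_F, 3_B, 4_C, 5_A]
  Swap root 2_D to index 2, re-heapify first 2 -> [2_E, 1_F, 2_D, 3_B, 4_C, 5_A]
  Swap root 2_E to index 1, re-heapify first 1 -> [1_F, 2_E, 2_D, 3_B, 4_C, 5_A]
Final order: [1_F, 2_E, 2_D, 3_B, 4_C, 5_A]
Equal keys:
  value 2: originally 2_D, 2_E; after sorting 2_E, 2_D -> order changed
Equal keys were reordered, so Heap Sort is not stable: heap construction and root-to-end swaps move elements without regard to the original order of equal keys. (One such input is enough; an unstable sort may happen to preserve order on other inputs, but it gives no guarantee.)
Answer: Not stable


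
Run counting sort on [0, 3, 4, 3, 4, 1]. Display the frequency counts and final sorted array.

Count array: [1, 1, 0, 2, 2]
(count[i] = number of elements equal to i)
Cumulative count: [1, 2, 2, 4, 6]
Sorted: [0, 1, 3, 3, 4, 4]


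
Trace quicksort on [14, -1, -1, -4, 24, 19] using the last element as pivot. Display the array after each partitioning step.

Partition 1: pivot=19 at index 4 -> [14, -1, -1, -4, 19, 24]
Partition 2: pivot=-4 at index 0 -> [-4, -1, -1, 14, 19, 24]
Partition 3: pivot=14 at index 3 -> [-4, -1, -1, 14, 19, 24]
Partition 4: pivot=-1 at index 2 -> [-4, -1, -1, 14, 19, 24]


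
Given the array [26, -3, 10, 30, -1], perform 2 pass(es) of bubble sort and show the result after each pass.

After pass 1: [-3, 10, 26, -1, 30] (3 swaps)
After pass 2: [-3, 10, -1, 26, 30] (1 swaps)
Total swaps: 4


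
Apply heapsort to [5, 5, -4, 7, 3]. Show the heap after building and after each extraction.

Build heap: [7, 5, -4, 5, 3]
Extract 7: [5, 5, -4, 3, 7]
Extract 5: [5, 3, -4, 5, 7]
Extract 5: [3, -4, 5, 5, 7]
Extract 3: [-4, 3, 5, 5, 7]


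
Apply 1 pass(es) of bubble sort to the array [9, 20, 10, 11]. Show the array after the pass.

After pass 1: [9, 10, 11, 20] (2 swaps)
Total swaps: 2


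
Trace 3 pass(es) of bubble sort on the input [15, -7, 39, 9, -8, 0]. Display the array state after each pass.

After pass 1: [-7, 15, 9, -8, 0, 39] (4 swaps)
After pass 2: [-7, 9, -8, 0, 15, 39] (3 swaps)
After pass 3: [-7, -8, 0, 9, 15, 39] (2 swaps)
Total swaps: 9


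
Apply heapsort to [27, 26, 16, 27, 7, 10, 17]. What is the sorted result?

Build heap: [27, 27, 17, 26, 7, 10, 16]
Extract 27: [27, 26, 17, 16, 7, 10, 27]
Extract 27: [26, 16, 17, 10, 7, 27, 27]
Extract 26: [17, 16, 7, 10, 26, 27, 27]
Extract 17: [16, 10, 7, 17, 26, 27, 27]
Extract 16: [10, 7, 16, 17, 26, 27, 27]
Extract 10: [7, 10, 16, 17, 26, 27, 27]


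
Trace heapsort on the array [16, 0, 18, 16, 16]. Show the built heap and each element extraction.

Build heap: [18, 16, 16, 0, 16]
Extract 18: [16, 16, 16, 0, 18]
Extract 16: [16, 0, 16, 16, 18]
Extract 16: [16, 0, 16, 16, 18]
Extract 16: [0, 16, 16, 16, 18]


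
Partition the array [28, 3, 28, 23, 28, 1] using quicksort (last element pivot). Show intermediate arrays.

Partition 1: pivot=1 at index 0 -> [1, 3, 28, 23, 28, 28]
Partition 2: pivot=28 at index 5 -> [1, 3, 28, 23, 28, 28]
Partition 3: pivot=28 at index 4 -> [1, 3, 28, 23, 28, 28]
Partition 4: pivot=23 at index 2 -> [1, 3, 23, 28, 28, 28]


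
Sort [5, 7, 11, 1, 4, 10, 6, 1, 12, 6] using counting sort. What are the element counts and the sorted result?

Count array: [0, 2, 0, 0, 1, 1, 2, 1, 0, 0, 1, 1, 1]
(count[i] = number of elements equal to i)
Cumulative count: [0, 2, 2, 2, 3, 4, 6, 7, 7, 7, 8, 9, 10]
Sorted: [1, 1, 4, 5, 6, 6, 7, 10, 11, 12]


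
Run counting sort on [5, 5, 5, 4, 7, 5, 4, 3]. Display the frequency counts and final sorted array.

Count array: [0, 0, 0, 1, 2, 4, 0, 1]
(count[i] = number of elements equal to i)
Cumulative count: [0, 0, 0, 1, 3, 7, 7, 8]
Sorted: [3, 4, 4, 5, 5, 5, 5, 7]


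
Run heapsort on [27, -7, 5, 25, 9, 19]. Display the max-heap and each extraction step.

Build heap: [27, 25, 19, -7, 9, 5]
Extract 27: [25, 9, 19, -7, 5, 27]
Extract 25: [19, 9, 5, -7, 25, 27]
Extract 19: [9, -7, 5, 19, 25, 27]
Extract 9: [5, -7, 9, 19, 25, 27]
Extract 5: [-7, 5, 9, 19, 25, 27]


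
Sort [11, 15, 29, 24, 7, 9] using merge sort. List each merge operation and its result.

Divide and conquer:
  Merge [15] + [29] -> [15, 29]
  Merge [11] + [15, 29] -> [11, 15, 29]
  Merge [7] + [9] -> [7, 9]
  Merge [24] + [7, 9] -> [7, 9, 24]
  Merge [11, 15, 29] + [7, 9, 24] -> [7, 9, 11, 15, 24, 29]


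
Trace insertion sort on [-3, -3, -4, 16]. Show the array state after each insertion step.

First element -3 is already 'sorted'
Insert -3: shifted 0 elements -> [-3, -3, -4, 16]
Insert -4: shifted 2 elements -> [-4, -3, -3, 16]
Insert 16: shifted 0 elements -> [-4, -3, -3, 16]


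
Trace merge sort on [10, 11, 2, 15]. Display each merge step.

Divide and conquer:
  Merge [10] + [11] -> [10, 11]
  Merge [2] + [15] -> [2, 15]
  Merge [10, 11] + [2, 15] -> [2, 10, 11, 15]


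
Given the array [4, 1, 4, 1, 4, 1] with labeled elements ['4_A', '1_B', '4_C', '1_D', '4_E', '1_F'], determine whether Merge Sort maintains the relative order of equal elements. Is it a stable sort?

Trace Merge Sort on the labeled array (the key is the number; the letter only tracks identity):
  Merge [1_B] + [4_C] -> [1_B, 4_C]
  Merge [4_A] + [1_B, 4_C] -> [1_B, 4_A, 4_C]
  Merge [4_E] + [1_F] -> [1_F, 4_E]
  Merge [1_D] + [1_F, 4_E] -> [1_D, 1_F, 4_E]
  Merge [1_B, 4_A, 4_C] + [1_D, 1_F, 4_E] -> [1_B, 1_D, 1_F, 4_A, 4_C, 4_E]
Final order: [1_B, 1_D, 1_F, 4_A, 4_C, 4_E]
Equal keys:
  value 1: originally 1_B, 1_D, 1_F; after sorting 1_B, 1_D, 1_F -> order preserved
  value 4: originally 4_A, 4_C, 4_E; after sorting 4_A, 4_C, 4_E -> order preserved
All equal keys kept their original relative order. Merge Sort is stable: when the heads of the two halves are equal the merge takes from the left half first.
Answer: Stable


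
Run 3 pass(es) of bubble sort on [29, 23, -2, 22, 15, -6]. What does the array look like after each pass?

After pass 1: [23, -2, 22, 15, -6, 29] (5 swaps)
After pass 2: [-2, 22, 15, -6, 23, 29] (4 swaps)
After pass 3: [-2, 15, -6, 22, 23, 29] (2 swaps)
Total swaps: 11


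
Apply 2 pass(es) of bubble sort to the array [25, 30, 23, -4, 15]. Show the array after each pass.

After pass 1: [25, 23, -4, 15, 30] (3 swaps)
After pass 2: [23, -4, 15, 25, 30] (3 swaps)
Total swaps: 6


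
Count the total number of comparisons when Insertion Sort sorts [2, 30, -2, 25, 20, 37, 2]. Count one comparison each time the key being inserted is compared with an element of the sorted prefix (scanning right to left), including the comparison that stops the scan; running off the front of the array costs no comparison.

Insert 30: 2 <= 30 (stop) = 1 comparison(s) -> [2, 30, -2, 25, 20, 37, 2]
Insert -2: 30 > -2 (shift), 2 > -2 (shift), reached front = 2 comparison(s) -> [-2, 2, 30, 25, 20, 37, 2]
Insert 25: 30 > 25 (shift), 2 <= 25 (stop) = 2 comparison(s) -> [-2, 2, 25, 30, 20, 37, 2]
Insert 20: 30 > 20 (shift), 25 > 20 (shift), 2 <= 20 (stop) = 3 comparison(s) -> [-2, 2, 20, 25, 30, 37, 2]
Insert 37: 30 <= 37 (stop) = 1 comparison(s) -> [-2, 2, 20, 25, 30, 37, 2]
Insert 2: 37 > 2 (shift), 30 > 2 (shift), 25 > 2 (shift), 20 > 2 (shift), 2 <= 2 (stop) = 5 comparison(s) -> [-2, 2, 2, 20, 25, 30, 37]
Total comparisons: 1 + 2 + 2 + 3 + 1 + 5 = 14


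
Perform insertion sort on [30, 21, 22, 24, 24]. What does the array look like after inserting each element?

First element 30 is already 'sorted'
Insert 21: shifted 1 elements -> [21, 30, 22, 24, 24]
Insert 22: shifted 1 elements -> [21, 22, 30, 24, 24]
Insert 24: shifted 1 elements -> [21, 22, 24, 30, 24]
Insert 24: shifted 1 elements -> [21, 22, 24, 24, 30]


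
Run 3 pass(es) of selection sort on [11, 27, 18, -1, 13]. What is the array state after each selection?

Pass 1: Select minimum -1 at index 3, swap -> [-1, 27, 18, 11, 13]
Pass 2: Select minimum 11 at index 3, swap -> [-1, 11, 18, 27, 13]
Pass 3: Select minimum 13 at index 4, swap -> [-1, 11, 13, 27, 18]


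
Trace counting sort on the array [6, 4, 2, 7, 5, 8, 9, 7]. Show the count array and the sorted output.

Count array: [0, 0, 1, 0, 1, 1, 1, 2, 1, 1]
(count[i] = number of elements equal to i)
Cumulative count: [0, 0, 1, 1, 2, 3, 4, 6, 7, 8]
Sorted: [2, 4, 5, 6, 7, 7, 8, 9]


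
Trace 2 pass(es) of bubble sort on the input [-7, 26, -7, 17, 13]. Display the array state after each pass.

After pass 1: [-7, -7, 17, 13, 26] (3 swaps)
After pass 2: [-7, -7, 13, 17, 26] (1 swaps)
Total swaps: 4


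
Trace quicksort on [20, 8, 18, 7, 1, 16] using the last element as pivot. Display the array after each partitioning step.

Partition 1: pivot=16 at index 3 -> [8, 7, 1, 16, 18, 20]
Partition 2: pivot=1 at index 0 -> [1, 7, 8, 16, 18, 20]
Partition 3: pivot=8 at index 2 -> [1, 7, 8, 16, 18, 20]
Partition 4: pivot=20 at index 5 -> [1, 7, 8, 16, 18, 20]


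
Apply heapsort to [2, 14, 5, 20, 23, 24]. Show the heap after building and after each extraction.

Build heap: [24, 23, 5, 20, 14, 2]
Extract 24: [23, 20, 5, 2, 14, 24]
Extract 23: [20, 14, 5, 2, 23, 24]
Extract 20: [14, 2, 5, 20, 23, 24]
Extract 14: [5, 2, 14, 20, 23, 24]
Extract 5: [2, 5, 14, 20, 23, 24]


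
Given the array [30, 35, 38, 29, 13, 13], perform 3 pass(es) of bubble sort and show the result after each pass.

After pass 1: [30, 35, 29, 13, 13, 38] (3 swaps)
After pass 2: [30, 29, 13, 13, 35, 38] (3 swaps)
After pass 3: [29, 13, 13, 30, 35, 38] (3 swaps)
Total swaps: 9


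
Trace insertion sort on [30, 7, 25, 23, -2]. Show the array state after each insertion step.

First element 30 is already 'sorted'
Insert 7: shifted 1 elements -> [7, 30, 25, 23, -2]
Insert 25: shifted 1 elements -> [7, 25, 30, 23, -2]
Insert 23: shifted 2 elements -> [7, 23, 25, 30, -2]
Insert -2: shifted 4 elements -> [-2, 7, 23, 25, 30]


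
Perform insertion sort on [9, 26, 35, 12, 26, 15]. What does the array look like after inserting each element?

First element 9 is already 'sorted'
Insert 26: shifted 0 elements -> [9, 26, 35, 12, 26, 15]
Insert 35: shifted 0 elements -> [9, 26, 35, 12, 26, 15]
Insert 12: shifted 2 elements -> [9, 12, 26, 35, 26, 15]
Insert 26: shifted 1 elements -> [9, 12, 26, 26, 35, 15]
Insert 15: shifted 3 elements -> [9, 12, 15, 26, 26, 35]


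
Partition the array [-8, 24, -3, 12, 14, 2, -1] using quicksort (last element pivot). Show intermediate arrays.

Partition 1: pivot=-1 at index 2 -> [-8, -3, -1, 12, 14, 2, 24]
Partition 2: pivot=-3 at index 1 -> [-8, -3, -1, 12, 14, 2, 24]
Partition 3: pivot=24 at index 6 -> [-8, -3, -1, 12, 14, 2, 24]
Partition 4: pivot=2 at index 3 -> [-8, -3, -1, 2, 14, 12, 24]
Partition 5: pivot=12 at index 4 -> [-8, -3, -1, 2, 12, 14, 24]


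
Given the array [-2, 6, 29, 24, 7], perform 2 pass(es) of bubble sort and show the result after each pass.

After pass 1: [-2, 6, 24, 7, 29] (2 swaps)
After pass 2: [-2, 6, 7, 24, 29] (1 swaps)
Total swaps: 3


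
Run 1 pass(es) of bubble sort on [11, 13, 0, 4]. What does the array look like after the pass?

After pass 1: [11, 0, 4, 13] (2 swaps)
Total swaps: 2


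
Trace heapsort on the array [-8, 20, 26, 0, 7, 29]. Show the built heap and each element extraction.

Build heap: [29, 20, 26, 0, 7, -8]
Extract 29: [26, 20, -8, 0, 7, 29]
Extract 26: [20, 7, -8, 0, 26, 29]
Extract 20: [7, 0, -8, 20, 26, 29]
Extract 7: [0, -8, 7, 20, 26, 29]
Extract 0: [-8, 0, 7, 20, 26, 29]


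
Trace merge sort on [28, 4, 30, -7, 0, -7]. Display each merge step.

Divide and conquer:
  Merge [4] + [30] -> [4, 30]
  Merge [28] + [4, 30] -> [4, 28, 30]
  Merge [0] + [-7] -> [-7, 0]
  Merge [-7] + [-7, 0] -> [-7, -7, 0]
  Merge [4, 28, 30] + [-7, -7, 0] -> [-7, -7, 0, 4, 28, 30]


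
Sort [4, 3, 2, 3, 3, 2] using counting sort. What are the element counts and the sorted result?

Count array: [0, 0, 2, 3, 1]
(count[i] = number of elements equal to i)
Cumulative count: [0, 0, 2, 5, 6]
Sorted: [2, 2, 3, 3, 3, 4]


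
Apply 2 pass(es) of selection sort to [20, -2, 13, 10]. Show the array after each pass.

Pass 1: Select minimum -2 at index 1, swap -> [-2, 20, 13, 10]
Pass 2: Select minimum 10 at index 3, swap -> [-2, 10, 13, 20]


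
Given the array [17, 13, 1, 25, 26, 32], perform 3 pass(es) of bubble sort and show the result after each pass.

After pass 1: [13, 1, 17, 25, 26, 32] (2 swaps)
After pass 2: [1, 13, 17, 25, 26, 32] (1 swaps)
After pass 3: [1, 13, 17, 25, 26, 32] (0 swaps)
Total swaps: 3


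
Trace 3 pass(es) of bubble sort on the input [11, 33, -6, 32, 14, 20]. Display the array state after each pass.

After pass 1: [11, -6, 32, 14, 20, 33] (4 swaps)
After pass 2: [-6, 11, 14, 20, 32, 33] (3 swaps)
After pass 3: [-6, 11, 14, 20, 32, 33] (0 swaps)
Total swaps: 7


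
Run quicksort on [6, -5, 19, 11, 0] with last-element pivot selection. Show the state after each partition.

Partition 1: pivot=0 at index 1 -> [-5, 0, 19, 11, 6]
Partition 2: pivot=6 at index 2 -> [-5, 0, 6, 11, 19]
Partition 3: pivot=19 at index 4 -> [-5, 0, 6, 11, 19]


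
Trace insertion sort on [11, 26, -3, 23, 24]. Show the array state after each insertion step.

First element 11 is already 'sorted'
Insert 26: shifted 0 elements -> [11, 26, -3, 23, 24]
Insert -3: shifted 2 elements -> [-3, 11, 26, 23, 24]
Insert 23: shifted 1 elements -> [-3, 11, 23, 26, 24]
Insert 24: shifted 1 elements -> [-3, 11, 23, 24, 26]


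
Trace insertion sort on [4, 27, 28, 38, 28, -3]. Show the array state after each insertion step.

First element 4 is already 'sorted'
Insert 27: shifted 0 elements -> [4, 27, 28, 38, 28, -3]
Insert 28: shifted 0 elements -> [4, 27, 28, 38, 28, -3]
Insert 38: shifted 0 elements -> [4, 27, 28, 38, 28, -3]
Insert 28: shifted 1 elements -> [4, 27, 28, 28, 38, -3]
Insert -3: shifted 5 elements -> [-3, 4, 27, 28, 28, 38]


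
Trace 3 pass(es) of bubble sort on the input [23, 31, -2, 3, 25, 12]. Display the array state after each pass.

After pass 1: [23, -2, 3, 25, 12, 31] (4 swaps)
After pass 2: [-2, 3, 23, 12, 25, 31] (3 swaps)
After pass 3: [-2, 3, 12, 23, 25, 31] (1 swaps)
Total swaps: 8


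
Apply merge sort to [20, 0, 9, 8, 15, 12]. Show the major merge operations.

Divide and conquer:
  Merge [0] + [9] -> [0, 9]
  Merge [20] + [0, 9] -> [0, 9, 20]
  Merge [15] + [12] -> [12, 15]
  Merge [8] + [12, 15] -> [8, 12, 15]
  Merge [0, 9, 20] + [8, 12, 15] -> [0, 8, 9, 12, 15, 20]


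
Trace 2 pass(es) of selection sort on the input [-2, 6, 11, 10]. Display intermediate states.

Pass 1: Select minimum -2 at index 0, swap -> [-2, 6, 11, 10]
Pass 2: Select minimum 6 at index 1, swap -> [-2, 6, 11, 10]


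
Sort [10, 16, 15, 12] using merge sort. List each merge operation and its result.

Divide and conquer:
  Merge [10] + [16] -> [10, 16]
  Merge [15] + [12] -> [12, 15]
  Merge [10, 16] + [12, 15] -> [10, 12, 15, 16]


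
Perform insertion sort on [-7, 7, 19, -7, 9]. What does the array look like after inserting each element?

First element -7 is already 'sorted'
Insert 7: shifted 0 elements -> [-7, 7, 19, -7, 9]
Insert 19: shifted 0 elements -> [-7, 7, 19, -7, 9]
Insert -7: shifted 2 elements -> [-7, -7, 7, 19, 9]
Insert 9: shifted 1 elements -> [-7, -7, 7, 9, 19]


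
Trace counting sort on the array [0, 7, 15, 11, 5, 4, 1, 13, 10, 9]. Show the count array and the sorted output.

Count array: [1, 1, 0, 0, 1, 1, 0, 1, 0, 1, 1, 1, 0, 1, 0, 1]
(count[i] = number of elements equal to i)
Cumulative count: [1, 2, 2, 2, 3, 4, 4, 5, 5, 6, 7, 8, 8, 9, 9, 10]
Sorted: [0, 1, 4, 5, 7, 9, 10, 11, 13, 15]


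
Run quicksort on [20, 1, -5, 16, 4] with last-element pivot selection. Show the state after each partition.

Partition 1: pivot=4 at index 2 -> [1, -5, 4, 16, 20]
Partition 2: pivot=-5 at index 0 -> [-5, 1, 4, 16, 20]
Partition 3: pivot=20 at index 4 -> [-5, 1, 4, 16, 20]


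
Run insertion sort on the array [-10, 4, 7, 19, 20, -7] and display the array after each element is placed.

First element -10 is already 'sorted'
Insert 4: shifted 0 elements -> [-10, 4, 7, 19, 20, -7]
Insert 7: shifted 0 elements -> [-10, 4, 7, 19, 20, -7]
Insert 19: shifted 0 elements -> [-10, 4, 7, 19, 20, -7]
Insert 20: shifted 0 elements -> [-10, 4, 7, 19, 20, -7]
Insert -7: shifted 4 elements -> [-10, -7, 4, 7, 19, 20]


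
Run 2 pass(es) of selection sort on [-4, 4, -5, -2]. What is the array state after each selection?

Pass 1: Select minimum -5 at index 2, swap -> [-5, 4, -4, -2]
Pass 2: Select minimum -4 at index 2, swap -> [-5, -4, 4, -2]


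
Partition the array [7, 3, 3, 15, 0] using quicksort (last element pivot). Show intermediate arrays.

Partition 1: pivot=0 at index 0 -> [0, 3, 3, 15, 7]
Partition 2: pivot=7 at index 3 -> [0, 3, 3, 7, 15]
Partition 3: pivot=3 at index 2 -> [0, 3, 3, 7, 15]


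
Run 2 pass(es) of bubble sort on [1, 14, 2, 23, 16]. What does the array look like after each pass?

After pass 1: [1, 2, 14, 16, 23] (2 swaps)
After pass 2: [1, 2, 14, 16, 23] (0 swaps)
Total swaps: 2


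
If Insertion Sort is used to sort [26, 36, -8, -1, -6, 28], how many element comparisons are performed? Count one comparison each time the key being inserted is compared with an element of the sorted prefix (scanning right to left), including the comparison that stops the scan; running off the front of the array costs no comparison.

Insert 36: 26 <= 36 (stop) = 1 comparison(s) -> [26, 36, -8, -1, -6, 28]
Insert -8: 36 > -8 (shift), 26 > -8 (shift), reached front = 2 comparison(s) -> [-8, 26, 36, -1, -6, 28]
Insert -1: 36 > -1 (shift), 26 > -1 (shift), -8 <= -1 (stop) = 3 comparison(s) -> [-8, -1, 26, 36, -6, 28]
Insert -6: 36 > -6 (shift), 26 > -6 (shift), -1 > -6 (shift), -8 <= -6 (stop) = 4 comparison(s) -> [-8, -6, -1, 26, 36, 28]
Insert 28: 36 > 28 (shift), 26 <= 28 (stop) = 2 comparison(s) -> [-8, -6, -1, 26, 28, 36]
Total comparisons: 1 + 2 + 3 + 4 + 2 = 12


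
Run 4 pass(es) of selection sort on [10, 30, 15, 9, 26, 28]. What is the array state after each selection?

Pass 1: Select minimum 9 at index 3, swap -> [9, 30, 15, 10, 26, 28]
Pass 2: Select minimum 10 at index 3, swap -> [9, 10, 15, 30, 26, 28]
Pass 3: Select minimum 15 at index 2, swap -> [9, 10, 15, 30, 26, 28]
Pass 4: Select minimum 26 at index 4, swap -> [9, 10, 15, 26, 30, 28]


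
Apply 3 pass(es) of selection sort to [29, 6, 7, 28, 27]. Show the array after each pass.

Pass 1: Select minimum 6 at index 1, swap -> [6, 29, 7, 28, 27]
Pass 2: Select minimum 7 at index 2, swap -> [6, 7, 29, 28, 27]
Pass 3: Select minimum 27 at index 4, swap -> [6, 7, 27, 28, 29]


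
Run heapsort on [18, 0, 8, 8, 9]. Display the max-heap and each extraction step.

Build heap: [18, 9, 8, 8, 0]
Extract 18: [9, 8, 8, 0, 18]
Extract 9: [8, 0, 8, 9, 18]
Extract 8: [8, 0, 8, 9, 18]
Extract 8: [0, 8, 8, 9, 18]


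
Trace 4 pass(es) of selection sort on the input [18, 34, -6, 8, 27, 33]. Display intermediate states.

Pass 1: Select minimum -6 at index 2, swap -> [-6, 34, 18, 8, 27, 33]
Pass 2: Select minimum 8 at index 3, swap -> [-6, 8, 18, 34, 27, 33]
Pass 3: Select minimum 18 at index 2, swap -> [-6, 8, 18, 34, 27, 33]
Pass 4: Select minimum 27 at index 4, swap -> [-6, 8, 18, 27, 34, 33]


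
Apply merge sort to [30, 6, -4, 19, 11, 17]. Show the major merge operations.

Divide and conquer:
  Merge [6] + [-4] -> [-4, 6]
  Merge [30] + [-4, 6] -> [-4, 6, 30]
  Merge [11] + [17] -> [11, 17]
  Merge [19] + [11, 17] -> [11, 17, 19]
  Merge [-4, 6, 30] + [11, 17, 19] -> [-4, 6, 11, 17, 19, 30]


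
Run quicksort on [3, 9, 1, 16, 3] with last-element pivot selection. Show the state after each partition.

Partition 1: pivot=3 at index 2 -> [3, 1, 3, 16, 9]
Partition 2: pivot=1 at index 0 -> [1, 3, 3, 16, 9]
Partition 3: pivot=9 at index 3 -> [1, 3, 3, 9, 16]


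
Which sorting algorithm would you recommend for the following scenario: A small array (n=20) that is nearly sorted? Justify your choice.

Best choice: Insertion sort
Reason: Insertion sort is O(n) for nearly sorted arrays and has low overhead


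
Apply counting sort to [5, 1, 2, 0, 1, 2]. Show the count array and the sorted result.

Count array: [1, 2, 2, 0, 0, 1]
(count[i] = number of elements equal to i)
Cumulative count: [1, 3, 5, 5, 5, 6]
Sorted: [0, 1, 1, 2, 2, 5]


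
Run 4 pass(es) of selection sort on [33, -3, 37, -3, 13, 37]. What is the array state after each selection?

Pass 1: Select minimum -3 at index 1, swap -> [-3, 33, 37, -3, 13, 37]
Pass 2: Select minimum -3 at index 3, swap -> [-3, -3, 37, 33, 13, 37]
Pass 3: Select minimum 13 at index 4, swap -> [-3, -3, 13, 33, 37, 37]
Pass 4: Select minimum 33 at index 3, swap -> [-3, -3, 13, 33, 37, 37]


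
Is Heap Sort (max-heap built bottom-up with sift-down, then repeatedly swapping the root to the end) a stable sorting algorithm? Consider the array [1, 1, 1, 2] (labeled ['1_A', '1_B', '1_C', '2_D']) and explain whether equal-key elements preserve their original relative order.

Trace Heap Sort on the labeled array (the key is the number; the letter only tracks identity):
  Build max-heap: [2_D, 1_A, 1_C, 1_B]
  Swap root 2_D to index 3, re-heapify first 3 -> [1_B, 1_A, 1_C, 2_D]
  Swap root 1_B to index 2, re-heapify first 2 -> [1_C, 1_A, 1_B, 2_D]
  Swap root 1_C to index 1, re-heapify first 1 -> [1_A, 1_C, 1_B, 2_D]
Final order: [1_A, 1_C, 1_B, 2_D]
Equal keys:
  value 1: originally 1_A, 1_B, 1_C; after sorting 1_A, 1_C, 1_B -> order changed
Equal keys were reordered, so Heap Sort is not stable: heap construction and root-to-end swaps move elements without regard to the original order of equal keys. (One such input is enough; an unstable sort may happen to preserve order on other inputs, but it gives no guarantee.)
Answer: Not stable


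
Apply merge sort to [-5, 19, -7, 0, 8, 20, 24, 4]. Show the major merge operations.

Divide and conquer:
  Merge [-5] + [19] -> [-5, 19]
  Merge [-7] + [0] -> [-7, 0]
  Merge [-5, 19] + [-7, 0] -> [-7, -5, 0, 19]
  Merge [8] + [20] -> [8, 20]
  Merge [24] + [4] -> [4, 24]
  Merge [8, 20] + [4, 24] -> [4, 8, 20, 24]
  Merge [-7, -5, 0, 19] + [4, 8, 20, 24] -> [-7, -5, 0, 4, 8, 19, 20, 24]


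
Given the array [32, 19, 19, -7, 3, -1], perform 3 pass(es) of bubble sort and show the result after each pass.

After pass 1: [19, 19, -7, 3, -1, 32] (5 swaps)
After pass 2: [19, -7, 3, -1, 19, 32] (3 swaps)
After pass 3: [-7, 3, -1, 19, 19, 32] (3 swaps)
Total swaps: 11


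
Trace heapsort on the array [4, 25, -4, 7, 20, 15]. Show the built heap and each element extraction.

Build heap: [25, 20, 15, 7, 4, -4]
Extract 25: [20, 7, 15, -4, 4, 25]
Extract 20: [15, 7, 4, -4, 20, 25]
Extract 15: [7, -4, 4, 15, 20, 25]
Extract 7: [4, -4, 7, 15, 20, 25]
Extract 4: [-4, 4, 7, 15, 20, 25]
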